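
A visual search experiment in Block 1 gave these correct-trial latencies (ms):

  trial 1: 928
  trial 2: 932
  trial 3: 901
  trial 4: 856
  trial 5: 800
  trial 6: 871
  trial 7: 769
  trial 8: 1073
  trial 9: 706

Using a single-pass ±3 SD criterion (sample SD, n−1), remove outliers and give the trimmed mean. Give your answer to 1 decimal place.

n = 9, ΣRT = 7836, M = 870.667
Σ(x−M)² = 91568.00; s = √(91568.00/8) = 106.986
Cutoffs: 870.667 ± 3·106.986 → [549.7, 1191.6]
No RTs fall outside the cutoffs; all 9 retained. Mean = 7836/9 = 870.667

870.7 ms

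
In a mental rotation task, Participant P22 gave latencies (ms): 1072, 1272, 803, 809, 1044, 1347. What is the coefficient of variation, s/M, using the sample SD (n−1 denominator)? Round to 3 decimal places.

0.214

n = 6, Σ = 6347, M = 1057.8333
Σ(x−M)² = 256734.833; s = √(256734.833/5) = 226.5987
CV = 226.5987 / 1057.8333 = 0.21421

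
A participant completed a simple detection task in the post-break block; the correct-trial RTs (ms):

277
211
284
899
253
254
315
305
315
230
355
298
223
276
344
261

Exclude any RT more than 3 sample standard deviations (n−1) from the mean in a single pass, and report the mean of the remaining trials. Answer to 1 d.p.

n = 16, ΣRT = 5100, M = 318.750
Σ(x−M)² = 384573.00; s = √(384573.00/15) = 160.119
Cutoffs: 318.750 ± 3·160.119 → [-161.6, 799.1]
Outside: 899 → excluded.
Retained (n=15): Σ = 4201, mean = 4201/15 = 280.067

280.1 ms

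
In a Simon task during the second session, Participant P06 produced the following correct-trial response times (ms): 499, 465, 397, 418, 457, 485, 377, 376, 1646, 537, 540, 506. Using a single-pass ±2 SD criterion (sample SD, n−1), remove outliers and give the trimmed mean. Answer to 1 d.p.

459.7 ms

n = 12, ΣRT = 6703, M = 558.583
Σ(x−M)² = 1326274.92; s = √(1326274.92/11) = 347.233
Cutoffs: 558.583 ± 2·347.233 → [-135.9, 1253.0]
Outside: 1646 → excluded.
Retained (n=11): Σ = 5057, mean = 5057/11 = 459.727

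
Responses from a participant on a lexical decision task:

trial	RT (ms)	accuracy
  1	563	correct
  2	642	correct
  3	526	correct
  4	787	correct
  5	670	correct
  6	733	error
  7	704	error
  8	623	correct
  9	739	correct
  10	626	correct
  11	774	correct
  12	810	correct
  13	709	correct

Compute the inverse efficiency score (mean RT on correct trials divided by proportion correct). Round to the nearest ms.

802 ms

Correct trials (n=11): 563, 642, 526, 787, 670, 623, 739, 626, 774, 810, 709
Mean correct RT = 7469/11 = 679.0000 ms
Proportion correct = 11/13
IES = 679.0000 / (11/13) = 802.455 ms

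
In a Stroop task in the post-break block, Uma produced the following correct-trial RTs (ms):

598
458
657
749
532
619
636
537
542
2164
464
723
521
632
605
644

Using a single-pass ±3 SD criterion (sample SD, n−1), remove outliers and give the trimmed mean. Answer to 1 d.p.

594.5 ms

n = 16, ΣRT = 11081, M = 692.562
Σ(x−M)² = 2411093.94; s = √(2411093.94/15) = 400.923
Cutoffs: 692.562 ± 3·400.923 → [-510.2, 1895.3]
Outside: 2164 → excluded.
Retained (n=15): Σ = 8917, mean = 8917/15 = 594.467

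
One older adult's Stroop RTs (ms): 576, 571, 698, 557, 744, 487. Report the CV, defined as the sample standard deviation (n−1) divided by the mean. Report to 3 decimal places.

0.159

n = 6, Σ = 3633, M = 605.5000
Σ(x−M)² = 46193.500; s = √(46193.500/5) = 96.1182
CV = 96.1182 / 605.5000 = 0.15874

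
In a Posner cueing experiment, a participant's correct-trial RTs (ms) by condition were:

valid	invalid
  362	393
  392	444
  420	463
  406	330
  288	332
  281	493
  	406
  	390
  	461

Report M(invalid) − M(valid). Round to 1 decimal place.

54.3 ms

M(valid) = 2149/6 = 358.167
M(invalid) = 3712/9 = 412.444
Difference = 412.444 − 358.167 = 54.278 ms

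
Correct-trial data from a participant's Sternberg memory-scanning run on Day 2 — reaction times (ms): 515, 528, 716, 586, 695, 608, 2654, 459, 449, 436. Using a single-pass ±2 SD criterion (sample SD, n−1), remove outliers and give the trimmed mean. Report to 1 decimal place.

554.7 ms

n = 10, ΣRT = 7646, M = 764.600
Σ(x−M)² = 4052712.40; s = √(4052712.40/9) = 671.045
Cutoffs: 764.600 ± 2·671.045 → [-577.5, 2106.7]
Outside: 2654 → excluded.
Retained (n=9): Σ = 4992, mean = 4992/9 = 554.667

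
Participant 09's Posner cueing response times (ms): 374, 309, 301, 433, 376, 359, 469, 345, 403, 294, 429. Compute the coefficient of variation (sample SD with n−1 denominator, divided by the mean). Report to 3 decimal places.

0.155

n = 11, Σ = 4092, M = 372.0000
Σ(x−M)² = 33352.000; s = √(33352.000/10) = 57.7512
CV = 57.7512 / 372.0000 = 0.15525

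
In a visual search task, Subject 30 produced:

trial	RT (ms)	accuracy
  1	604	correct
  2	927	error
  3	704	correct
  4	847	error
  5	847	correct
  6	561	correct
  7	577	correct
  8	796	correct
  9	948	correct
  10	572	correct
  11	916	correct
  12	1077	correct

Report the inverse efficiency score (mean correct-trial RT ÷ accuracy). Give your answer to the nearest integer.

912 ms

Correct trials (n=10): 604, 704, 847, 561, 577, 796, 948, 572, 916, 1077
Mean correct RT = 7602/10 = 760.2000 ms
Proportion correct = 10/12
IES = 760.2000 / (10/12) = 912.240 ms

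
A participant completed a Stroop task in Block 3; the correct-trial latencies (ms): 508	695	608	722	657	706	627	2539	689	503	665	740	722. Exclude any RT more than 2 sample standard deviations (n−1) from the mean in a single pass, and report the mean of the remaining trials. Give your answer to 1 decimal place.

653.5 ms

n = 13, ΣRT = 10381, M = 798.538
Σ(x−M)² = 3350983.23; s = √(3350983.23/12) = 528.440
Cutoffs: 798.538 ± 2·528.440 → [-258.3, 1855.4]
Outside: 2539 → excluded.
Retained (n=12): Σ = 7842, mean = 7842/12 = 653.500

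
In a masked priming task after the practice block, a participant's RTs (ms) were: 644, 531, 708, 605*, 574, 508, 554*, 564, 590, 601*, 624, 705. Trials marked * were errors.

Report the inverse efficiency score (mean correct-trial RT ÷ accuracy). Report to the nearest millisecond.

Correct trials (n=9): 644, 531, 708, 574, 508, 564, 590, 624, 705
Mean correct RT = 5448/9 = 605.3333 ms
Proportion correct = 9/12
IES = 605.3333 / (9/12) = 807.111 ms

807 ms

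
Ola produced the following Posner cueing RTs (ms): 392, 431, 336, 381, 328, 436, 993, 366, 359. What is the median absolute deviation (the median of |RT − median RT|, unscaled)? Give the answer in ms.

45 ms

Sorted: 328, 336, 359, 366, 381, 392, 431, 436, 993 → median = 381
|x − 381|: 11, 50, 45, 0, 53, 55, 612, 15, 22
Sorted deviations: 0, 11, 15, 22, 45, 50, 53, 55, 612 → MAD = 45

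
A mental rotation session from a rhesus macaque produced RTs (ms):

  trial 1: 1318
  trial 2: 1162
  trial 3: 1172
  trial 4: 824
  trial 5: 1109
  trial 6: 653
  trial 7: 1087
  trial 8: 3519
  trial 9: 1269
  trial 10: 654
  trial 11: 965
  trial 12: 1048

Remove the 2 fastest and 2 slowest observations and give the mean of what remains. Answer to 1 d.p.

Sorted: 653, 654, 824, 965, 1048, 1087, 1109, 1162, 1172, 1269, 1318, 3519
Drop lowest 2 (653, 654) and highest 2 (1318, 3519)
Remaining (n=8): Σ = 8636, mean = 8636/8 = 1079.500

1079.5 ms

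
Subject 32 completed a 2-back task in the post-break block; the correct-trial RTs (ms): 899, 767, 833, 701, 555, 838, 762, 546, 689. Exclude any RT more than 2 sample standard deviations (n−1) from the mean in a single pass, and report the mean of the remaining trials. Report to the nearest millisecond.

n = 9, ΣRT = 6590, M = 732.222
Σ(x−M)² = 120185.56; s = √(120185.56/8) = 122.569
Cutoffs: 732.222 ± 2·122.569 → [487.1, 977.4]
No RTs fall outside the cutoffs; all 9 retained. Mean = 6590/9 = 732.222

732 ms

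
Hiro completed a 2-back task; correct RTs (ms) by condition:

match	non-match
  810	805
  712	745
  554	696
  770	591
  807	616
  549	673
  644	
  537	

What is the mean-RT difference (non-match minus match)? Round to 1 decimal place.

14.8 ms

M(match) = 5383/8 = 672.875
M(non-match) = 4126/6 = 687.667
Difference = 687.667 − 672.875 = 14.792 ms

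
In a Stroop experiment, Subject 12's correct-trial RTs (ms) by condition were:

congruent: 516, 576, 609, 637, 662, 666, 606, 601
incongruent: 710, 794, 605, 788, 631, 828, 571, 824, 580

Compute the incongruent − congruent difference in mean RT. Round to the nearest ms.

94 ms

M(congruent) = 4873/8 = 609.125
M(incongruent) = 6331/9 = 703.444
Difference = 703.444 − 609.125 = 94.319 ms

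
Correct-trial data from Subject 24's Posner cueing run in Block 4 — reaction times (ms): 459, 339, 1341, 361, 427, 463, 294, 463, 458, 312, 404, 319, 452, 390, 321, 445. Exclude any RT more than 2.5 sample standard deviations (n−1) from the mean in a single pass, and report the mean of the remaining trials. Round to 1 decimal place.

n = 16, ΣRT = 7248, M = 453.000
Σ(x−M)² = 897918.00; s = √(897918.00/15) = 244.665
Cutoffs: 453.000 ± 2.5·244.665 → [-158.7, 1064.7]
Outside: 1341 → excluded.
Retained (n=15): Σ = 5907, mean = 5907/15 = 393.800

393.8 ms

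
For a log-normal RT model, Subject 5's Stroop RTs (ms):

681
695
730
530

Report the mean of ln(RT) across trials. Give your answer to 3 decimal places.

ln(RT): 6.5236, 6.5439, 6.5930, 6.2729
Σ ln(RT) = 25.9334
Mean = 25.9334/4 = 6.48335

6.483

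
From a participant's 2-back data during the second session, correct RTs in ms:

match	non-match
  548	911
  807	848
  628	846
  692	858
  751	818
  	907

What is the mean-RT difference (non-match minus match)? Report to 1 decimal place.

M(match) = 3426/5 = 685.200
M(non-match) = 5188/6 = 864.667
Difference = 864.667 − 685.200 = 179.467 ms

179.5 ms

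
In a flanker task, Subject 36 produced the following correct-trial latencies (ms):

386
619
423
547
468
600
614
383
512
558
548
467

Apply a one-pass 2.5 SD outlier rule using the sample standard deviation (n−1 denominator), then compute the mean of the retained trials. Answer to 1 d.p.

n = 12, ΣRT = 6125, M = 510.417
Σ(x−M)² = 78602.92; s = √(78602.92/11) = 84.532
Cutoffs: 510.417 ± 2.5·84.532 → [299.1, 721.7]
No RTs fall outside the cutoffs; all 12 retained. Mean = 6125/12 = 510.417

510.4 ms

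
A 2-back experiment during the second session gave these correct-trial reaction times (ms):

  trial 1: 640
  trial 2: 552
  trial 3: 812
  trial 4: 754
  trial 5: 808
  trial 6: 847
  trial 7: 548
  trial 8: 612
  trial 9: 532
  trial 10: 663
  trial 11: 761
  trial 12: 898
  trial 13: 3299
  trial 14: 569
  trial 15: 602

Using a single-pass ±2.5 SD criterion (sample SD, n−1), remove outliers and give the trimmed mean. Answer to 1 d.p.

685.6 ms

n = 15, ΣRT = 12897, M = 859.800
Σ(x−M)² = 6576128.40; s = √(6576128.40/14) = 685.364
Cutoffs: 859.800 ± 2.5·685.364 → [-853.6, 2573.2]
Outside: 3299 → excluded.
Retained (n=14): Σ = 9598, mean = 9598/14 = 685.571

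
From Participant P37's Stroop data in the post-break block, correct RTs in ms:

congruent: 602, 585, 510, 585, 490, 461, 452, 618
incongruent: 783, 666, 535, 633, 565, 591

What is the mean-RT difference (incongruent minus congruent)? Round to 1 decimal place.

M(congruent) = 4303/8 = 537.875
M(incongruent) = 3773/6 = 628.833
Difference = 628.833 − 537.875 = 90.958 ms

91.0 ms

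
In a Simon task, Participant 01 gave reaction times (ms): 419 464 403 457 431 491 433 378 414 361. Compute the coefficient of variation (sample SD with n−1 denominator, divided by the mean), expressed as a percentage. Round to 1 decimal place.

n = 10, Σ = 4251, M = 425.1000
Σ(x−M)² = 13946.900; s = √(13946.900/9) = 39.3657
CV = 39.3657 / 425.1000 = 0.09260 = 9.260%

9.3%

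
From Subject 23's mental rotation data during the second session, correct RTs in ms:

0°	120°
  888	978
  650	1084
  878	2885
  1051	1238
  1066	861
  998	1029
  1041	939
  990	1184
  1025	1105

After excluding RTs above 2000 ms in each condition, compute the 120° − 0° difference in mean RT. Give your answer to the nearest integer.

120°: exclude 2885
M(0°) = 8587/9 = 954.111
M(120°) = 8418/8 = 1052.250
Difference = 1052.250 − 954.111 = 98.139 ms

98 ms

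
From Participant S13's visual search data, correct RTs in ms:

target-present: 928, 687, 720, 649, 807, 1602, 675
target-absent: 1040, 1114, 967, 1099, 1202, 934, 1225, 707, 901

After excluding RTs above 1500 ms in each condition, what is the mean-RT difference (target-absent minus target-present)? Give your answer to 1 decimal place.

276.7 ms

target-present: exclude 1602
M(target-present) = 4466/6 = 744.333
M(target-absent) = 9189/9 = 1021.000
Difference = 1021.000 − 744.333 = 276.667 ms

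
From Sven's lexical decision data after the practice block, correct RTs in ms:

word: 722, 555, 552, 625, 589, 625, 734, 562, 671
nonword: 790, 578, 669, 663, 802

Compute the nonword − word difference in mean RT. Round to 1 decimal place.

74.3 ms

M(word) = 5635/9 = 626.111
M(nonword) = 3502/5 = 700.400
Difference = 700.400 − 626.111 = 74.289 ms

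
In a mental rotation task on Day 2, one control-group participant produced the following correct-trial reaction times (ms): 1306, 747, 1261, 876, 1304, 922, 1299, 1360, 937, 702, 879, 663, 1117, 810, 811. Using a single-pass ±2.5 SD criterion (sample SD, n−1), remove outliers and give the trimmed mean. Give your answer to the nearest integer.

1000 ms

n = 15, ΣRT = 14994, M = 999.600
Σ(x−M)² = 865133.60; s = √(865133.60/14) = 248.587
Cutoffs: 999.600 ± 2.5·248.587 → [378.1, 1621.1]
No RTs fall outside the cutoffs; all 15 retained. Mean = 14994/15 = 999.600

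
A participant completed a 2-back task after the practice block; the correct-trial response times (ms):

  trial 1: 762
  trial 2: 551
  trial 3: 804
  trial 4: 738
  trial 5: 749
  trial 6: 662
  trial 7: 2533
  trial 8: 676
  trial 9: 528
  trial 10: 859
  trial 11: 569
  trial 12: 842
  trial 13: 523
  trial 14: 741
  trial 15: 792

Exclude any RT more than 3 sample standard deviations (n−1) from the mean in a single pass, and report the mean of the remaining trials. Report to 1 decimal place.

n = 15, ΣRT = 12329, M = 821.933
Σ(x−M)² = 3313262.93; s = √(3313262.93/14) = 486.479
Cutoffs: 821.933 ± 3·486.479 → [-637.5, 2281.4]
Outside: 2533 → excluded.
Retained (n=14): Σ = 9796, mean = 9796/14 = 699.714

699.7 ms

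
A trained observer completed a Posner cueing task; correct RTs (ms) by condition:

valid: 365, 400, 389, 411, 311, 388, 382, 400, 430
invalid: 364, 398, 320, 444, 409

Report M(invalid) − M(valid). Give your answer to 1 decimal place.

0.8 ms

M(valid) = 3476/9 = 386.222
M(invalid) = 1935/5 = 387.000
Difference = 387.000 − 386.222 = 0.778 ms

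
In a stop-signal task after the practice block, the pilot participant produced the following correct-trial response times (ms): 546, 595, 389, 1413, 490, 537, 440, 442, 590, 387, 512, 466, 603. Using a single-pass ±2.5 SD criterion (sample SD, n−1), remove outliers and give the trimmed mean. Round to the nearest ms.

n = 13, ΣRT = 7410, M = 570.000
Σ(x−M)² = 834542.00; s = √(834542.00/12) = 263.714
Cutoffs: 570.000 ± 2.5·263.714 → [-89.3, 1229.3]
Outside: 1413 → excluded.
Retained (n=12): Σ = 5997, mean = 5997/12 = 499.750

500 ms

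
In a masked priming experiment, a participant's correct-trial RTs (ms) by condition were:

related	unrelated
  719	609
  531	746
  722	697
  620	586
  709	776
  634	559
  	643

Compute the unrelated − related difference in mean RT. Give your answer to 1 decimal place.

3.6 ms

M(related) = 3935/6 = 655.833
M(unrelated) = 4616/7 = 659.429
Difference = 659.429 − 655.833 = 3.595 ms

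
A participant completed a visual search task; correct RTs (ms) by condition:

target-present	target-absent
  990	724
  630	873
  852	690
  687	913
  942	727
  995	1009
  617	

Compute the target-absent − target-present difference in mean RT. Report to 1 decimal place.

M(target-present) = 5713/7 = 816.143
M(target-absent) = 4936/6 = 822.667
Difference = 822.667 − 816.143 = 6.524 ms

6.5 ms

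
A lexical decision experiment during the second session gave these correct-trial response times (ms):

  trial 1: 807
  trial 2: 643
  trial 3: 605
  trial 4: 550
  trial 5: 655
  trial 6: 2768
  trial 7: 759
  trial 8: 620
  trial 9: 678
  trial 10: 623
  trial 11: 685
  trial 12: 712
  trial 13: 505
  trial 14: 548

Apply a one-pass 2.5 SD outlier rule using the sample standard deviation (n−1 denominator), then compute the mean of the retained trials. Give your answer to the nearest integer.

n = 14, ΣRT = 11158, M = 797.000
Σ(x−M)² = 4270938.00; s = √(4270938.00/13) = 573.179
Cutoffs: 797.000 ± 2.5·573.179 → [-635.9, 2229.9]
Outside: 2768 → excluded.
Retained (n=13): Σ = 8390, mean = 8390/13 = 645.385

645 ms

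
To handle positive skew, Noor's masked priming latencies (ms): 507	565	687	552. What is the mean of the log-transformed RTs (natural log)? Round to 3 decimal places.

ln(RT): 6.2285, 6.3368, 6.5323, 6.3135
Σ ln(RT) = 25.4112
Mean = 25.4112/4 = 6.35280

6.353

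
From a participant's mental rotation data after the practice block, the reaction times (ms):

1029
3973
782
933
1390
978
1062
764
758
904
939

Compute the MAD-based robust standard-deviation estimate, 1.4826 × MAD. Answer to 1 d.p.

182.4 ms

Sorted: 758, 764, 782, 904, 933, 939, 978, 1029, 1062, 1390, 3973 → median = 939
|x − 939| sorted: 0, 6, 35, 39, 90, 123, 157, 175, 181, 451, 3034 → MAD = 123
Robust SD ≈ 1.4826 × 123 = 182.360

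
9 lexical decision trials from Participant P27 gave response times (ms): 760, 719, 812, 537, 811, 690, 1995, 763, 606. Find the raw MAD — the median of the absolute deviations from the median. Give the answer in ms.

Sorted: 537, 606, 690, 719, 760, 763, 811, 812, 1995 → median = 760
|x − 760|: 0, 41, 52, 223, 51, 70, 1235, 3, 154
Sorted deviations: 0, 3, 41, 51, 52, 70, 154, 223, 1235 → MAD = 52

52 ms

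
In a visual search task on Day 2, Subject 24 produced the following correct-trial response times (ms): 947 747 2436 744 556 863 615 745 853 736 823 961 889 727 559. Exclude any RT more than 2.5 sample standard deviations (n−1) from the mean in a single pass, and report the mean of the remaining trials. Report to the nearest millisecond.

n = 15, ΣRT = 13201, M = 880.067
Σ(x−M)² = 2813330.93; s = √(2813330.93/14) = 448.277
Cutoffs: 880.067 ± 2.5·448.277 → [-240.6, 2000.8]
Outside: 2436 → excluded.
Retained (n=14): Σ = 10765, mean = 10765/14 = 768.929

769 ms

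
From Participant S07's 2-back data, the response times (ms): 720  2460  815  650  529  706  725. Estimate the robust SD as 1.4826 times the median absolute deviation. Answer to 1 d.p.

103.8 ms

Sorted: 529, 650, 706, 720, 725, 815, 2460 → median = 720
|x − 720| sorted: 0, 5, 14, 70, 95, 191, 1740 → MAD = 70
Robust SD ≈ 1.4826 × 70 = 103.782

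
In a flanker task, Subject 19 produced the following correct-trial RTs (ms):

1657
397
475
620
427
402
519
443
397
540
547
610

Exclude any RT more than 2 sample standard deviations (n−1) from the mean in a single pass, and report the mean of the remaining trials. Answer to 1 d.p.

n = 12, ΣRT = 7034, M = 586.167
Σ(x−M)² = 1320247.67; s = √(1320247.67/11) = 346.443
Cutoffs: 586.167 ± 2·346.443 → [-106.7, 1279.1]
Outside: 1657 → excluded.
Retained (n=11): Σ = 5377, mean = 5377/11 = 488.818

488.8 ms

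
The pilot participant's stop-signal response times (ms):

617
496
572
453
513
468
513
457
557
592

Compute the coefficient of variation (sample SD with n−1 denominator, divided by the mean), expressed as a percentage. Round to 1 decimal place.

11.1%

n = 10, Σ = 5238, M = 523.8000
Σ(x−M)² = 30357.600; s = √(30357.600/9) = 58.0781
CV = 58.0781 / 523.8000 = 0.11088 = 11.088%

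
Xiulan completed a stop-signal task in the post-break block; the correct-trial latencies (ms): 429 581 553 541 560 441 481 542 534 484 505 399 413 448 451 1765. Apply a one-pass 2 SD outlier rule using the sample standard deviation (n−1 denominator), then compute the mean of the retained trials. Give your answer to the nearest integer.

n = 16, ΣRT = 9127, M = 570.438
Σ(x−M)² = 1570451.94; s = √(1570451.94/15) = 323.569
Cutoffs: 570.438 ± 2·323.569 → [-76.7, 1217.6]
Outside: 1765 → excluded.
Retained (n=15): Σ = 7362, mean = 7362/15 = 490.800

491 ms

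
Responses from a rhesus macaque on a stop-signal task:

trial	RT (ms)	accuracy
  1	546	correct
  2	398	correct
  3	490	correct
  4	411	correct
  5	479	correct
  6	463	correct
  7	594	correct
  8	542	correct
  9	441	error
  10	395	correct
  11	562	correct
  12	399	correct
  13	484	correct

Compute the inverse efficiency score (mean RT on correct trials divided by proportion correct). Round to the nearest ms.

Correct trials (n=12): 546, 398, 490, 411, 479, 463, 594, 542, 395, 562, 399, 484
Mean correct RT = 5763/12 = 480.2500 ms
Proportion correct = 12/13
IES = 480.2500 / (12/13) = 520.271 ms

520 ms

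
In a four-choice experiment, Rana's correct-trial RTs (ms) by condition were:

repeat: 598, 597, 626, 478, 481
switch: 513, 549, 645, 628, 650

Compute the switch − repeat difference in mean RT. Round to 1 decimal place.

M(repeat) = 2780/5 = 556.000
M(switch) = 2985/5 = 597.000
Difference = 597.000 − 556.000 = 41.000 ms

41.0 ms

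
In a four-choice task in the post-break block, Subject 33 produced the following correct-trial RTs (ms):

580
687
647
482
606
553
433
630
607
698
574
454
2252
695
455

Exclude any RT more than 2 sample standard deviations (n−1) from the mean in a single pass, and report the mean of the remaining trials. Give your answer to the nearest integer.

n = 15, ΣRT = 10353, M = 690.200
Σ(x−M)² = 2723894.40; s = √(2723894.40/14) = 441.094
Cutoffs: 690.200 ± 2·441.094 → [-192.0, 1572.4]
Outside: 2252 → excluded.
Retained (n=14): Σ = 8101, mean = 8101/14 = 578.643

579 ms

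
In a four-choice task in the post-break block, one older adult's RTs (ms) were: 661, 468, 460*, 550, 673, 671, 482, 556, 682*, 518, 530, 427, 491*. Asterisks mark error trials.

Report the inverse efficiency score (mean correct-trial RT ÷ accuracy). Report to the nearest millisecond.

Correct trials (n=10): 661, 468, 550, 673, 671, 482, 556, 518, 530, 427
Mean correct RT = 5536/10 = 553.6000 ms
Proportion correct = 10/13
IES = 553.6000 / (10/13) = 719.680 ms

720 ms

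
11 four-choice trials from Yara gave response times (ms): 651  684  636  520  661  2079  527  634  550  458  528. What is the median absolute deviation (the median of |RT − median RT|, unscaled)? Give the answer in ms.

Sorted: 458, 520, 527, 528, 550, 634, 636, 651, 661, 684, 2079 → median = 634
|x − 634|: 17, 50, 2, 114, 27, 1445, 107, 0, 84, 176, 106
Sorted deviations: 0, 2, 17, 27, 50, 84, 106, 107, 114, 176, 1445 → MAD = 84

84 ms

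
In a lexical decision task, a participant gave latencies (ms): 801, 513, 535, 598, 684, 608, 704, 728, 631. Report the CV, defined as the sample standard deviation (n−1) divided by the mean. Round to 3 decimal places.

n = 9, Σ = 5802, M = 644.6667
Σ(x−M)² = 69524.000; s = √(69524.000/8) = 93.2229
CV = 93.2229 / 644.6667 = 0.14461

0.145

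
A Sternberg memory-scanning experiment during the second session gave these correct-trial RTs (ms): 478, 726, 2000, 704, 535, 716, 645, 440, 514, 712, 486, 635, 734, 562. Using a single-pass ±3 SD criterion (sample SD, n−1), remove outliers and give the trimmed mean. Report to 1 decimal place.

606.7 ms

n = 14, ΣRT = 9887, M = 706.214
Σ(x−M)² = 1942502.36; s = √(1942502.36/13) = 386.553
Cutoffs: 706.214 ± 3·386.553 → [-453.4, 1865.9]
Outside: 2000 → excluded.
Retained (n=13): Σ = 7887, mean = 7887/13 = 606.692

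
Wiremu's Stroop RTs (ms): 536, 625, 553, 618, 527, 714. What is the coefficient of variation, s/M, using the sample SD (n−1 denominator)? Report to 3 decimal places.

n = 6, Σ = 3573, M = 595.5000
Σ(x−M)² = 25457.500; s = √(25457.500/5) = 71.3547
CV = 71.3547 / 595.5000 = 0.11982

0.120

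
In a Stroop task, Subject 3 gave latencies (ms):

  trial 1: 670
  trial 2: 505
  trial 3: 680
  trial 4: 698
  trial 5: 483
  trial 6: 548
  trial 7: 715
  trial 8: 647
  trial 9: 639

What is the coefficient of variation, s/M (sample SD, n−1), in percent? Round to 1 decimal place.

n = 9, Σ = 5585, M = 620.5556
Σ(x−M)² = 59474.222; s = √(59474.222/8) = 86.2223
CV = 86.2223 / 620.5556 = 0.13894 = 13.894%

13.9%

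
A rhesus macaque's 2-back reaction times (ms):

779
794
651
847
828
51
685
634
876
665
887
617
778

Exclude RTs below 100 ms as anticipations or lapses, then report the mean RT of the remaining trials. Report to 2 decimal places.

753.42 ms

Excluded: 51
Retained (n=12): Σ = 9041
Mean = 9041/12 = 753.4167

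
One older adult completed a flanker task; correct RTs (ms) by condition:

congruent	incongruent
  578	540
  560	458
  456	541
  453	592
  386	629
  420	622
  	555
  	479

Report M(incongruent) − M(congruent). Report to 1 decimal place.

76.5 ms

M(congruent) = 2853/6 = 475.500
M(incongruent) = 4416/8 = 552.000
Difference = 552.000 − 475.500 = 76.500 ms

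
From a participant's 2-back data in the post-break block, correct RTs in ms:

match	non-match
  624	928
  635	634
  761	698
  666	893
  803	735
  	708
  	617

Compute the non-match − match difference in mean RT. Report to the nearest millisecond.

M(match) = 3489/5 = 697.800
M(non-match) = 5213/7 = 744.714
Difference = 744.714 − 697.800 = 46.914 ms

47 ms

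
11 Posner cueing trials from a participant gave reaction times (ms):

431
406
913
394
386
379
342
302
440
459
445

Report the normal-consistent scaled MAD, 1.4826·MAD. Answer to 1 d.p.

50.4 ms

Sorted: 302, 342, 379, 386, 394, 406, 431, 440, 445, 459, 913 → median = 406
|x − 406| sorted: 0, 12, 20, 25, 27, 34, 39, 53, 64, 104, 507 → MAD = 34
Robust SD ≈ 1.4826 × 34 = 50.408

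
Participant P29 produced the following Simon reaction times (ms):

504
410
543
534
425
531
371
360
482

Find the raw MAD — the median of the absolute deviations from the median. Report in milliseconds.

57 ms

Sorted: 360, 371, 410, 425, 482, 504, 531, 534, 543 → median = 482
|x − 482|: 22, 72, 61, 52, 57, 49, 111, 122, 0
Sorted deviations: 0, 22, 49, 52, 57, 61, 72, 111, 122 → MAD = 57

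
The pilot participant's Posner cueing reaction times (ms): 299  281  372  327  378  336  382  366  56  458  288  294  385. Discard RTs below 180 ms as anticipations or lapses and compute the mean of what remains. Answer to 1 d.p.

347.2 ms

Excluded: 56
Retained (n=12): Σ = 4166
Mean = 4166/12 = 347.1667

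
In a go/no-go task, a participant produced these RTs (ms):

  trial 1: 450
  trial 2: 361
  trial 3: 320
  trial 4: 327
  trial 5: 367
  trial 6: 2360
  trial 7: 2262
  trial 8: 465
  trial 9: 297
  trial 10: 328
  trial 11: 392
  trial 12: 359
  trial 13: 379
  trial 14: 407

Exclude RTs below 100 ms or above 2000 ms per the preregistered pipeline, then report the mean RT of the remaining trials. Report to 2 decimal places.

Excluded: 2262, 2360
Retained (n=12): Σ = 4452
Mean = 4452/12 = 371.0000

371.00 ms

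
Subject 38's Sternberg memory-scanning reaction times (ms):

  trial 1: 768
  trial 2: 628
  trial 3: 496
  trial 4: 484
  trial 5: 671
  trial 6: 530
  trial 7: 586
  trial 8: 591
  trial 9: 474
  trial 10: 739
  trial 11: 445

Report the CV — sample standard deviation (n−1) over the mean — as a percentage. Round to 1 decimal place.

n = 11, Σ = 6412, M = 582.9091
Σ(x−M)² = 119506.909; s = √(119506.909/10) = 109.3192
CV = 109.3192 / 582.9091 = 0.18754 = 18.754%

18.8%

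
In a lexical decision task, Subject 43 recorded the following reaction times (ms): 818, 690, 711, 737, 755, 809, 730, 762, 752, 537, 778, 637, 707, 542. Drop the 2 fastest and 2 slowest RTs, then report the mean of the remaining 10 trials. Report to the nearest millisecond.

Sorted: 537, 542, 637, 690, 707, 711, 730, 737, 752, 755, 762, 778, 809, 818
Drop lowest 2 (537, 542) and highest 2 (809, 818)
Remaining (n=10): Σ = 7259, mean = 7259/10 = 725.900

726 ms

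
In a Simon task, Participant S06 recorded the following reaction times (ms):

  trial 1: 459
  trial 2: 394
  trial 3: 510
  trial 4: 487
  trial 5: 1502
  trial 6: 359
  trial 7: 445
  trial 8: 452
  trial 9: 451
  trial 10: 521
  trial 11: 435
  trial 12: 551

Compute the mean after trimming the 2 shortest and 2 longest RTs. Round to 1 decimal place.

470.0 ms

Sorted: 359, 394, 435, 445, 451, 452, 459, 487, 510, 521, 551, 1502
Drop lowest 2 (359, 394) and highest 2 (551, 1502)
Remaining (n=8): Σ = 3760, mean = 3760/8 = 470.000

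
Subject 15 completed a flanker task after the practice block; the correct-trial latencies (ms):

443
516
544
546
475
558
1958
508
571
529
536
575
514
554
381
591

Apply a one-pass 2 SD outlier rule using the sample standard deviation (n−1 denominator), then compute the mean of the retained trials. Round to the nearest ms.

523 ms

n = 16, ΣRT = 9799, M = 612.438
Σ(x−M)² = 1973455.94; s = √(1973455.94/15) = 362.717
Cutoffs: 612.438 ± 2·362.717 → [-113.0, 1337.9]
Outside: 1958 → excluded.
Retained (n=15): Σ = 7841, mean = 7841/15 = 522.733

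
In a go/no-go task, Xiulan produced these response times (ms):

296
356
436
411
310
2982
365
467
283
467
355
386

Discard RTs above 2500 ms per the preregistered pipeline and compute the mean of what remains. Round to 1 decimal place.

Excluded: 2982
Retained (n=11): Σ = 4132
Mean = 4132/11 = 375.6364

375.6 ms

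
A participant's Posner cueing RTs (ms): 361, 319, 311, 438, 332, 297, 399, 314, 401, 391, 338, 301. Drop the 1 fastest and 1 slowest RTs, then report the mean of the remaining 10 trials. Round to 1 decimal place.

346.7 ms

Sorted: 297, 301, 311, 314, 319, 332, 338, 361, 391, 399, 401, 438
Drop lowest 1 (297) and highest 1 (438)
Remaining (n=10): Σ = 3467, mean = 3467/10 = 346.700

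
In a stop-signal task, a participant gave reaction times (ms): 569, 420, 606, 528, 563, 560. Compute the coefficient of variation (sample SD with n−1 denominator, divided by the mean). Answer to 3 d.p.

n = 6, Σ = 3246, M = 541.0000
Σ(x−M)² = 20664.000; s = √(20664.000/5) = 64.2869
CV = 64.2869 / 541.0000 = 0.11883

0.119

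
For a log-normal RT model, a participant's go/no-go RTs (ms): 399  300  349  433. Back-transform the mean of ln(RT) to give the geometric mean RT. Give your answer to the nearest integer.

ln(RT): 5.9890, 5.7038, 5.8551, 6.0707
Mean ln(RT) = 23.6186/4 = 5.90464
Geometric mean = exp(5.90464) = 366.73 ms

367 ms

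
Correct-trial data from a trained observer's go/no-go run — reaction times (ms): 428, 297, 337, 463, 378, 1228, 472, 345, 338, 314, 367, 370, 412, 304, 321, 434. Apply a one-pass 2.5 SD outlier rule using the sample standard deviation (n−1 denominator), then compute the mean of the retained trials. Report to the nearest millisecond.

n = 16, ΣRT = 6808, M = 425.500
Σ(x−M)² = 733190.00; s = √(733190.00/15) = 221.087
Cutoffs: 425.500 ± 2.5·221.087 → [-127.2, 978.2]
Outside: 1228 → excluded.
Retained (n=15): Σ = 5580, mean = 5580/15 = 372.000

372 ms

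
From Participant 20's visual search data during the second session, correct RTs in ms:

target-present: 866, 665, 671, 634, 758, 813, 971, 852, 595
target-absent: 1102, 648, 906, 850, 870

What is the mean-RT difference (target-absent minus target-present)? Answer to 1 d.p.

M(target-present) = 6825/9 = 758.333
M(target-absent) = 4376/5 = 875.200
Difference = 875.200 − 758.333 = 116.867 ms

116.9 ms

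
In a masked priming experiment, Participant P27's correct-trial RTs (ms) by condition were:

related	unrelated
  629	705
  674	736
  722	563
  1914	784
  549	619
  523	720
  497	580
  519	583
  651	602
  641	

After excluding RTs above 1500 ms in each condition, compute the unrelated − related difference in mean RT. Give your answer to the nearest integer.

54 ms

related: exclude 1914
M(related) = 5405/9 = 600.556
M(unrelated) = 5892/9 = 654.667
Difference = 654.667 − 600.556 = 54.111 ms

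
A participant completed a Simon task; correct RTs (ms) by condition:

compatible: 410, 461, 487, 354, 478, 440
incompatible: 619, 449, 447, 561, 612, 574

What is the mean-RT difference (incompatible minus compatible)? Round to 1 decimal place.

105.3 ms

M(compatible) = 2630/6 = 438.333
M(incompatible) = 3262/6 = 543.667
Difference = 543.667 − 438.333 = 105.333 ms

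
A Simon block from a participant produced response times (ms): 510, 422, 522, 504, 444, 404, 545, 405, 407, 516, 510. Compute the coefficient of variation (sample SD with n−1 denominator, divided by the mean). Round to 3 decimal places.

0.117

n = 11, Σ = 5189, M = 471.7273
Σ(x−M)² = 30298.182; s = √(30298.182/10) = 55.0438
CV = 55.0438 / 471.7273 = 0.11669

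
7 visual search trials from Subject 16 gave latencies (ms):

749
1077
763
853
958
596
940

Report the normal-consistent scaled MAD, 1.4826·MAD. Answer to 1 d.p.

154.2 ms

Sorted: 596, 749, 763, 853, 940, 958, 1077 → median = 853
|x − 853| sorted: 0, 87, 90, 104, 105, 224, 257 → MAD = 104
Robust SD ≈ 1.4826 × 104 = 154.190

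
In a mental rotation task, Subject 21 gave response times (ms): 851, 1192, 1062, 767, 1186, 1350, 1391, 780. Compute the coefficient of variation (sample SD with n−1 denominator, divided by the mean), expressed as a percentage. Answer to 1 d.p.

23.2%

n = 8, Σ = 8579, M = 1072.3750
Σ(x−M)² = 433669.875; s = √(433669.875/7) = 248.9033
CV = 248.9033 / 1072.3750 = 0.23210 = 23.210%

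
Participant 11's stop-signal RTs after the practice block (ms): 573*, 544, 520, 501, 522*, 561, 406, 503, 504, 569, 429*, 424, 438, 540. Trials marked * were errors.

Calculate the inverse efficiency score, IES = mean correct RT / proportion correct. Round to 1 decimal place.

637.5 ms

Correct trials (n=11): 544, 520, 501, 561, 406, 503, 504, 569, 424, 438, 540
Mean correct RT = 5510/11 = 500.9091 ms
Proportion correct = 11/14
IES = 500.9091 / (11/14) = 637.521 ms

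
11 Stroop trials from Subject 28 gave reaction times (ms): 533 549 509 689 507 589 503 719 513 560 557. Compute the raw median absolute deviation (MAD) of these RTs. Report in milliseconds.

40 ms

Sorted: 503, 507, 509, 513, 533, 549, 557, 560, 589, 689, 719 → median = 549
|x − 549|: 16, 0, 40, 140, 42, 40, 46, 170, 36, 11, 8
Sorted deviations: 0, 8, 11, 16, 36, 40, 40, 42, 46, 140, 170 → MAD = 40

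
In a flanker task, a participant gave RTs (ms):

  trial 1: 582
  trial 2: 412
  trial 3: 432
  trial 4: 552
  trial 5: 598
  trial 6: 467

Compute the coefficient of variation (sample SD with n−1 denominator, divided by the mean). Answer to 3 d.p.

n = 6, Σ = 3043, M = 507.1667
Σ(x−M)² = 32180.833; s = √(32180.833/5) = 80.2257
CV = 80.2257 / 507.1667 = 0.15818

0.158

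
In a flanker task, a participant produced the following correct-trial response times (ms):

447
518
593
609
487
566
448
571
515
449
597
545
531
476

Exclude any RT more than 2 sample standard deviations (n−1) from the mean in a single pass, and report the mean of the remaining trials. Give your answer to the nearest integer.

n = 14, ΣRT = 7352, M = 525.143
Σ(x−M)² = 42879.71; s = √(42879.71/13) = 57.432
Cutoffs: 525.143 ± 2·57.432 → [410.3, 640.0]
No RTs fall outside the cutoffs; all 14 retained. Mean = 7352/14 = 525.143

525 ms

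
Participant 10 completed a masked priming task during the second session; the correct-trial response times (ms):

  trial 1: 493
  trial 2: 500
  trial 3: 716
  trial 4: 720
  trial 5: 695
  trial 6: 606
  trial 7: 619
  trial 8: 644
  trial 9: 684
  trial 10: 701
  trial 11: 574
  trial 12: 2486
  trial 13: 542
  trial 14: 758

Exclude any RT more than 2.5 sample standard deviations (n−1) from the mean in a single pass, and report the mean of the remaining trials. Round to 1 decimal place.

n = 14, ΣRT = 10738, M = 767.000
Σ(x−M)² = 3273474.00; s = √(3273474.00/13) = 501.802
Cutoffs: 767.000 ± 2.5·501.802 → [-487.5, 2021.5]
Outside: 2486 → excluded.
Retained (n=13): Σ = 8252, mean = 8252/13 = 634.769

634.8 ms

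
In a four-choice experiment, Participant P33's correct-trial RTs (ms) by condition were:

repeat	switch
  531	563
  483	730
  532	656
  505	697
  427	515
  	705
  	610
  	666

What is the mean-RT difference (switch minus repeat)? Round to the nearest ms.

M(repeat) = 2478/5 = 495.600
M(switch) = 5142/8 = 642.750
Difference = 642.750 − 495.600 = 147.150 ms

147 ms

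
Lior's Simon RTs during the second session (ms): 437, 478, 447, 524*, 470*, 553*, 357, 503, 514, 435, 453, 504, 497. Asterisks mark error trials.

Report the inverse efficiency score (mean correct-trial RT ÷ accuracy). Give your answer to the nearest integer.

601 ms

Correct trials (n=10): 437, 478, 447, 357, 503, 514, 435, 453, 504, 497
Mean correct RT = 4625/10 = 462.5000 ms
Proportion correct = 10/13
IES = 462.5000 / (10/13) = 601.250 ms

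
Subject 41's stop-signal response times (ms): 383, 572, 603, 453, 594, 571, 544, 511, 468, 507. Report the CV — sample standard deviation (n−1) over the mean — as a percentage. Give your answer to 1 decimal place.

n = 10, Σ = 5206, M = 520.6000
Σ(x−M)² = 44454.400; s = √(44454.400/9) = 70.2807
CV = 70.2807 / 520.6000 = 0.13500 = 13.500%

13.5%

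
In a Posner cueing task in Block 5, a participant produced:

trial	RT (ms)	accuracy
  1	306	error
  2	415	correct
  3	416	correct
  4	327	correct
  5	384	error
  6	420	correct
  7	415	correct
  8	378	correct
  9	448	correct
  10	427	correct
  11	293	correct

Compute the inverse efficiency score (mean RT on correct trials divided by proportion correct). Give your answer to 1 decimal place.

Correct trials (n=9): 415, 416, 327, 420, 415, 378, 448, 427, 293
Mean correct RT = 3539/9 = 393.2222 ms
Proportion correct = 9/11
IES = 393.2222 / (9/11) = 480.605 ms

480.6 ms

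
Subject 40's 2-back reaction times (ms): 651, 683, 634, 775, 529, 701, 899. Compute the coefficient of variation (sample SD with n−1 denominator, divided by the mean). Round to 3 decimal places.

0.167

n = 7, Σ = 4872, M = 696.0000
Σ(x−M)² = 81402.000; s = √(81402.000/6) = 116.4775
CV = 116.4775 / 696.0000 = 0.16735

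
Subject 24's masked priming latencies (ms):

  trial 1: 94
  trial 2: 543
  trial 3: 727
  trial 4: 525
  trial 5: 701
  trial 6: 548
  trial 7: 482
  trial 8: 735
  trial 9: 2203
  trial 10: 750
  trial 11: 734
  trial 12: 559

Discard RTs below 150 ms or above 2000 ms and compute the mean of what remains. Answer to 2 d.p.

Excluded: 94, 2203
Retained (n=10): Σ = 6304
Mean = 6304/10 = 630.4000

630.40 ms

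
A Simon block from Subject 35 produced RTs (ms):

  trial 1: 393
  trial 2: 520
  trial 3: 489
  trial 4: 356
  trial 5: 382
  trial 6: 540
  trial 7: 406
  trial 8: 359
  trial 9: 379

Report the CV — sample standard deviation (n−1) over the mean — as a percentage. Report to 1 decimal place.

n = 9, Σ = 3824, M = 424.8889
Σ(x−M)² = 40812.889; s = √(40812.889/8) = 71.4256
CV = 71.4256 / 424.8889 = 0.16810 = 16.810%

16.8%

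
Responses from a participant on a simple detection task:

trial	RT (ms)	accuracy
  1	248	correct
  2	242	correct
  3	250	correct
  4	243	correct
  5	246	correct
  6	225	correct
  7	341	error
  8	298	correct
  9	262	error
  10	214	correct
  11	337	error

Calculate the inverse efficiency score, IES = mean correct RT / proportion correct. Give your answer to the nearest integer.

338 ms

Correct trials (n=8): 248, 242, 250, 243, 246, 225, 298, 214
Mean correct RT = 1966/8 = 245.7500 ms
Proportion correct = 8/11
IES = 245.7500 / (8/11) = 337.906 ms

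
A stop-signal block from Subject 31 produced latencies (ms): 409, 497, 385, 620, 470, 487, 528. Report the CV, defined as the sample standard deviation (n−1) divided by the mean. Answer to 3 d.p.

n = 7, Σ = 3396, M = 485.1429
Σ(x−M)² = 36222.857; s = √(36222.857/6) = 77.6991
CV = 77.6991 / 485.1429 = 0.16016

0.160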